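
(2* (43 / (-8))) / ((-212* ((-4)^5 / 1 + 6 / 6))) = -43 / 867504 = -0.00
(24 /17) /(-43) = -24 /731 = -0.03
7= 7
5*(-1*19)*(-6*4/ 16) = 285/ 2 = 142.50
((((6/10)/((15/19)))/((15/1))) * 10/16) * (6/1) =0.19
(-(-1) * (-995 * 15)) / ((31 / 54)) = -805950 / 31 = -25998.39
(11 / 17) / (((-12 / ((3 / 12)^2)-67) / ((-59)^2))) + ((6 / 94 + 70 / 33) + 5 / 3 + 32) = 185443877 / 6829053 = 27.16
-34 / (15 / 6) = -68 / 5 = -13.60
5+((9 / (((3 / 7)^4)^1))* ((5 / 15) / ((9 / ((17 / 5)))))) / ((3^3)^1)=6.24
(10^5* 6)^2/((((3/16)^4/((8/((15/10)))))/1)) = 41943040000000000/27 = 1553445925925925.93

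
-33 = -33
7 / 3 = 2.33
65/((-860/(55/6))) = -715/1032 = -0.69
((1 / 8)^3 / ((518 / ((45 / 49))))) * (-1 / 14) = -45 / 181938176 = -0.00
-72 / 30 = -12 / 5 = -2.40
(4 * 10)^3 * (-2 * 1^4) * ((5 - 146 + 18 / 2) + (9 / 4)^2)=16248000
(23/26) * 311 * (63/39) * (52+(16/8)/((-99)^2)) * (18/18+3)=51037770868/552123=92439.13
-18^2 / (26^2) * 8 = -648 / 169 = -3.83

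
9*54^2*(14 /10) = 183708 /5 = 36741.60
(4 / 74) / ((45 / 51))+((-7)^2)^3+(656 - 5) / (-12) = 261060481 / 2220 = 117594.81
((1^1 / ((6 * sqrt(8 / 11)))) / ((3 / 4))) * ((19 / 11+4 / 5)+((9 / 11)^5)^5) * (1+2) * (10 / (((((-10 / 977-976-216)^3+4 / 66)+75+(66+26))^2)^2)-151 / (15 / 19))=-14535403481235727856816754075189805010101366116831601038480842028885130072872632700553367654390247567639445268 * sqrt(22) / 179949156260954044242868990726546979317700033749357746238655215794413466694800759083105601235862723604806475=-378.87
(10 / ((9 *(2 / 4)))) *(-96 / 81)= -640 / 243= -2.63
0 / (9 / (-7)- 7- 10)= 0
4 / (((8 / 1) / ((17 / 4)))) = 17 / 8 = 2.12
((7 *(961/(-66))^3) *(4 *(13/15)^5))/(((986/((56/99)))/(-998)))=32228755929265245532/1331926405115625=24197.10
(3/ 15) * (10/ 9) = 2/ 9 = 0.22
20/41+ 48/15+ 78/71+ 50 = 797416/14555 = 54.79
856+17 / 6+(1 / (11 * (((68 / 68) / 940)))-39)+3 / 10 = 149422 / 165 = 905.59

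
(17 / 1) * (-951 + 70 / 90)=-145384 / 9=-16153.78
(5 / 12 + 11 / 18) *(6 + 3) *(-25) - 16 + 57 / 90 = -14797 / 60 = -246.62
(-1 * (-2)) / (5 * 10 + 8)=1 / 29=0.03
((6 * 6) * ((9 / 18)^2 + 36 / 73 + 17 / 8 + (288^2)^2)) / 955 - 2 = 36159740443031 / 139430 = 259339743.55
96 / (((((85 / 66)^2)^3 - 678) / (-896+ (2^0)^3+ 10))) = 126.16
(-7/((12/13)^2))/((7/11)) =-12.91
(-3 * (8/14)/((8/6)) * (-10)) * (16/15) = 96/7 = 13.71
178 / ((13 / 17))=3026 / 13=232.77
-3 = -3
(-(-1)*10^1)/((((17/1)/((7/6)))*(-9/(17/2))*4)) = -35/216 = -0.16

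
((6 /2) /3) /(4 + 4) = 1 /8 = 0.12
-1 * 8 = -8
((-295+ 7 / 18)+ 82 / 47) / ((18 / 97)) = -24033205 / 15228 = -1578.22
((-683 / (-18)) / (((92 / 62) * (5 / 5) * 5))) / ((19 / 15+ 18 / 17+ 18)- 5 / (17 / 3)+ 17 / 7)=0.23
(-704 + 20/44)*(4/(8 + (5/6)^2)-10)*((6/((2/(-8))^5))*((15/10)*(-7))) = 1490785486848/3443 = 432990266.29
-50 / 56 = -0.89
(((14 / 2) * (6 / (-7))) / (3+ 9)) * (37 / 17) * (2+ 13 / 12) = -3.36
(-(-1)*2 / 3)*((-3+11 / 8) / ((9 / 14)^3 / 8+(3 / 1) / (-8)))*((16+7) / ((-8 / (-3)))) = 205114 / 7503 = 27.34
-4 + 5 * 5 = 21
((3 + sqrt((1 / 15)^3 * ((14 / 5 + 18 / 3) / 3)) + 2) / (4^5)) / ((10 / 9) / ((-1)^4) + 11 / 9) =sqrt(11) / 268800 + 15 / 7168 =0.00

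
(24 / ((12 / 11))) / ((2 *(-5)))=-11 / 5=-2.20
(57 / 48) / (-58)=-19 / 928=-0.02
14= 14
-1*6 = -6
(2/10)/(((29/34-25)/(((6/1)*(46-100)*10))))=22032/821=26.84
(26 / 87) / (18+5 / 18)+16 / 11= 154372 / 104951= 1.47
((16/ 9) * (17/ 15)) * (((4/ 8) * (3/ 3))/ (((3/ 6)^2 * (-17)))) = -32/ 135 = -0.24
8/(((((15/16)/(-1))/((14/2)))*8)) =-112/15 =-7.47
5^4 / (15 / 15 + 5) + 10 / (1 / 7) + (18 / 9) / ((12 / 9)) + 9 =554 / 3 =184.67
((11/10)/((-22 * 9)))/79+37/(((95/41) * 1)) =4314329/270180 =15.97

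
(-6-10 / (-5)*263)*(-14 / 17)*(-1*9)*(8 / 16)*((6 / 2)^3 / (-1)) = -884520 / 17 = -52030.59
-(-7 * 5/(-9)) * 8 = -31.11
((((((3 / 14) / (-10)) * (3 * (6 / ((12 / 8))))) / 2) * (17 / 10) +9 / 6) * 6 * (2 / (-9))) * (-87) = 26013 / 175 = 148.65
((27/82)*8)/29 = 108/1189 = 0.09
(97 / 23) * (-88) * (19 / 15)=-162184 / 345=-470.10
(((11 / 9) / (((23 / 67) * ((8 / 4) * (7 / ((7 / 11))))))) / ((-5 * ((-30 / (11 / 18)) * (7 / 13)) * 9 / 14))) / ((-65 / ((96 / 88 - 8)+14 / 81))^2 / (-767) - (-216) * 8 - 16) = 5090903239279 / 4575447601633670175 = 0.00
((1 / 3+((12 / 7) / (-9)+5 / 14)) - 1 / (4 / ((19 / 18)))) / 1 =17 / 72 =0.24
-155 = -155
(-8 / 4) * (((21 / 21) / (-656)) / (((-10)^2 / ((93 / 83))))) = 93 / 2722400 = 0.00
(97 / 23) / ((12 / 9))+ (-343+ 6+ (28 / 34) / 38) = -9919655 / 29716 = -333.82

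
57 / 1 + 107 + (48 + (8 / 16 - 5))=415 / 2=207.50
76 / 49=1.55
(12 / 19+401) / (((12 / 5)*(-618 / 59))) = -15.98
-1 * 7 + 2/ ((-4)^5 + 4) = -3571/ 510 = -7.00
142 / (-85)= -142 / 85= -1.67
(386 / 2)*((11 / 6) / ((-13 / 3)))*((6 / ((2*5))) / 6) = -2123 / 260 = -8.17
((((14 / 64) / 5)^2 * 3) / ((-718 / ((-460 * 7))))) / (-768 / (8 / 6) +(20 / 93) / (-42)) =-0.00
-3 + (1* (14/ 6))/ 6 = -47/ 18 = -2.61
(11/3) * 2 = 22/3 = 7.33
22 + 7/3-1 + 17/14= 1031/42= 24.55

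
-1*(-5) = 5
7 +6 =13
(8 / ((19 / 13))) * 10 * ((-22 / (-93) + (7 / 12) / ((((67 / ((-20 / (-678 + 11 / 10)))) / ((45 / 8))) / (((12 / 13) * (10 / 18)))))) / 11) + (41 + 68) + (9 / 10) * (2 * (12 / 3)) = 739090615333 / 6296518965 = 117.38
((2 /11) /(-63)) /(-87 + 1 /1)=1 /29799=0.00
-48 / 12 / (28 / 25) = -25 / 7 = -3.57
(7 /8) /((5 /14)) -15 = -251 /20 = -12.55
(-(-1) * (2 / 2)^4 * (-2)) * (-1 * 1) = 2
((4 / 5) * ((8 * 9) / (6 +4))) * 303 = 43632 / 25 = 1745.28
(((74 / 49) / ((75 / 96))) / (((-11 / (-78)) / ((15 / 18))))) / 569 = 0.02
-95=-95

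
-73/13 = -5.62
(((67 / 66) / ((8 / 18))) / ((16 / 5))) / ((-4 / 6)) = -3015 / 2816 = -1.07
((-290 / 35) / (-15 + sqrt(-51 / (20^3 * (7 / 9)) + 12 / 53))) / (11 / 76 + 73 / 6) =176320 * sqrt(1201433415) / 4369625357741 + 28034880000 / 624232193963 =0.05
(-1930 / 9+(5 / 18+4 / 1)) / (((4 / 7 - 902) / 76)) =167713 / 9465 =17.72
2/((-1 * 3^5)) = -2/243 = -0.01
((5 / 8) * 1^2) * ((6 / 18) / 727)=5 / 17448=0.00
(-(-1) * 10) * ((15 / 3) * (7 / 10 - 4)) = -165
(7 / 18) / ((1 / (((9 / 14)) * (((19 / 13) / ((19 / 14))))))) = 7 / 26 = 0.27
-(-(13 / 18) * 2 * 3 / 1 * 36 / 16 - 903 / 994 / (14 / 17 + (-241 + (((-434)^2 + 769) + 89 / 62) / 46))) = 173246236505 / 17768417116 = 9.75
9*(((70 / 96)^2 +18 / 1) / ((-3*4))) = -42697 / 3072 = -13.90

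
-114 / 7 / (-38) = 3 / 7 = 0.43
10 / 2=5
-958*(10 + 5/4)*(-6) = 64665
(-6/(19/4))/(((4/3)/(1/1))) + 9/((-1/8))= -1386/19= -72.95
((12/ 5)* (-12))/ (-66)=24/ 55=0.44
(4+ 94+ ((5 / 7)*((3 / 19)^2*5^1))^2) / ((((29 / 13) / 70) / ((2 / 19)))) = 162721537420 / 502648097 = 323.73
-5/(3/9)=-15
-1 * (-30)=30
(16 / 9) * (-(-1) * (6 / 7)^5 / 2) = 6912 / 16807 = 0.41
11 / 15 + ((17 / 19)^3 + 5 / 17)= 3049873 / 1749045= 1.74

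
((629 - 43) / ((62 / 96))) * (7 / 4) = 49224 / 31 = 1587.87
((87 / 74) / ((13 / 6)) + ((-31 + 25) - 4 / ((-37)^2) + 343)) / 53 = 6007194 / 943241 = 6.37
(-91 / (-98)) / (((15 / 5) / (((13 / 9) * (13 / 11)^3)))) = 371293 / 503118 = 0.74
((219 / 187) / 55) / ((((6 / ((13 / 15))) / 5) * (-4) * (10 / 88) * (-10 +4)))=949 / 168300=0.01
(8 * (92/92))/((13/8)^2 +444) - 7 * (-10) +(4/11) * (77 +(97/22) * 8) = 383386802/3458785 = 110.84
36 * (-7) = -252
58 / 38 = 29 / 19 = 1.53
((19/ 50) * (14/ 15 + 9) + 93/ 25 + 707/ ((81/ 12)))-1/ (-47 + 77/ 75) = 1306336561/ 11637000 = 112.26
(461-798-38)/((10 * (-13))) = 75/26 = 2.88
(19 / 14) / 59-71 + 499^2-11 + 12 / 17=3495330833 / 14042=248919.73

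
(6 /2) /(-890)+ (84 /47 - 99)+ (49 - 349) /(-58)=-111655479 /1213070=-92.04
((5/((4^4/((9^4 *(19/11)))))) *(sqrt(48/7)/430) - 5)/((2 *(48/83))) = -415/96 + 3448899 *sqrt(21)/13561856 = -3.16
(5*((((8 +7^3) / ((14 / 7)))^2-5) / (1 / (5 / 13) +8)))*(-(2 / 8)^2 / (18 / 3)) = -3079525 / 20352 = -151.31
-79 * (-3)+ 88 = 325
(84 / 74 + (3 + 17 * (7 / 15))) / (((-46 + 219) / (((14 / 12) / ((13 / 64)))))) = 0.40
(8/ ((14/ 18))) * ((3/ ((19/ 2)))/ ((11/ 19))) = 5.61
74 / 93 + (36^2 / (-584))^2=2835038 / 495597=5.72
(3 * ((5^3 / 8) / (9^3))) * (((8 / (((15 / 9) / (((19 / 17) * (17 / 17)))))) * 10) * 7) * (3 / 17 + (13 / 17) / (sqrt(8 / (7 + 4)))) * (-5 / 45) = -216125 * sqrt(22) / 421362 - 33250 / 70227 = -2.88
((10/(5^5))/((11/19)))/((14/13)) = 247/48125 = 0.01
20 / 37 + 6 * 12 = 2684 / 37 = 72.54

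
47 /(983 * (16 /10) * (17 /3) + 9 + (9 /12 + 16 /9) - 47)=8460 /1597871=0.01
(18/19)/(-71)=-18/1349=-0.01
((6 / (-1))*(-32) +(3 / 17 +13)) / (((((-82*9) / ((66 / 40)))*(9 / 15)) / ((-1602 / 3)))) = 853688 / 2091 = 408.27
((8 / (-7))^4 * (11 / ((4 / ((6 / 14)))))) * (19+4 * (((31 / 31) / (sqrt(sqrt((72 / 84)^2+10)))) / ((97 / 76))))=5136384 * 526^(3 / 4) * sqrt(7) / 428763377+642048 / 16807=41.68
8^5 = 32768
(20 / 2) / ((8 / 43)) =215 / 4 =53.75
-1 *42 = -42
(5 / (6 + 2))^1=5 / 8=0.62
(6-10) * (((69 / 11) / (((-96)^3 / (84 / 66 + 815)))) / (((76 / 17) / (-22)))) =-1170263 / 10272768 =-0.11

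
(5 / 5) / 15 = 1 / 15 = 0.07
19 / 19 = 1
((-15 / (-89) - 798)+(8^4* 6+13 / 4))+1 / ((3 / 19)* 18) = 228590377 / 9612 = 23781.77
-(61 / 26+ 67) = -1803 / 26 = -69.35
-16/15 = -1.07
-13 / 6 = -2.17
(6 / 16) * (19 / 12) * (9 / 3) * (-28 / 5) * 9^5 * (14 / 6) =-54974619 / 40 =-1374365.48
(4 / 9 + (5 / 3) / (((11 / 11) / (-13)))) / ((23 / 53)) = -10123 / 207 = -48.90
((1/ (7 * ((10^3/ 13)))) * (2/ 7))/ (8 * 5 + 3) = 0.00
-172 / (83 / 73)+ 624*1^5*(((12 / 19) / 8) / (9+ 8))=-3977900 / 26809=-148.38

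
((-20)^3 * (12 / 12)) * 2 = -16000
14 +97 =111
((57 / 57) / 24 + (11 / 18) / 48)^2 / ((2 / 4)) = 2209 / 373248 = 0.01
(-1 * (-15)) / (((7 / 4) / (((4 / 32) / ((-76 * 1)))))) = -15 / 1064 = -0.01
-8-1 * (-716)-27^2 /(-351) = 9231 /13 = 710.08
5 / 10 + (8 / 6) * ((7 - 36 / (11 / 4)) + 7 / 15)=-6929 / 990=-7.00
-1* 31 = -31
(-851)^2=724201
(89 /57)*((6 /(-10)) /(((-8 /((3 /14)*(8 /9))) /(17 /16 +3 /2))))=3649 /63840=0.06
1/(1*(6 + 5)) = 1/11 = 0.09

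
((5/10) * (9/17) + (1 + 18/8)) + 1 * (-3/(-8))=529/136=3.89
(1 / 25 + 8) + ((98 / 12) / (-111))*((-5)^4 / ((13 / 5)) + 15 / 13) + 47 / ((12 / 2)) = -410717 / 216450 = -1.90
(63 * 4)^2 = 63504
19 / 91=0.21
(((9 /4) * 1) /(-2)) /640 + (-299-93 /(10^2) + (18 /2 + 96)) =-194.93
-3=-3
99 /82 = 1.21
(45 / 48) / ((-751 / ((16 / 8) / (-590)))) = 0.00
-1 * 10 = -10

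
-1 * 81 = -81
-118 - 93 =-211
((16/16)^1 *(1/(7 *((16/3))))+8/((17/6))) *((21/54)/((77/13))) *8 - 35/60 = 7177/7854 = 0.91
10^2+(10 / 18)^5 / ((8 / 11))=100.07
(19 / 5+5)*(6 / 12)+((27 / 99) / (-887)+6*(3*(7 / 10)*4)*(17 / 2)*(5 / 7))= 15142849 / 48785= 310.40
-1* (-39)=39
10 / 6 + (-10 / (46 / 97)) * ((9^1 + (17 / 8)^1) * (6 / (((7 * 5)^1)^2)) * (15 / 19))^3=148330074925309 / 89087775806400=1.66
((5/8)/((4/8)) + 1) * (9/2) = 10.12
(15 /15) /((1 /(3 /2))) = 3 /2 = 1.50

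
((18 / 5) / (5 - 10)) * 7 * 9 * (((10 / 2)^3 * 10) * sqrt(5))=-56700 * sqrt(5)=-126785.05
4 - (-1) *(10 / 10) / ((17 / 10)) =78 / 17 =4.59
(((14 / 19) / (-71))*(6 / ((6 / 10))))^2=19600 / 1819801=0.01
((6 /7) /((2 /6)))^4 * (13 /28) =341172 /16807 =20.30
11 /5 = 2.20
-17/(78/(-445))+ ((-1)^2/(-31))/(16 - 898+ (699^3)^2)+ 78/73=672966862329000226561729/6863109947900480344122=98.06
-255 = -255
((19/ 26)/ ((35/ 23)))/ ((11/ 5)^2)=2185/ 22022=0.10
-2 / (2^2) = -0.50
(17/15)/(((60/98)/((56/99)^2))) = 1306144/2205225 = 0.59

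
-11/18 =-0.61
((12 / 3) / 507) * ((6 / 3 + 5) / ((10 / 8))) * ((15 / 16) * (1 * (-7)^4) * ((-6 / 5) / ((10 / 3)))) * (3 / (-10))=453789 / 42250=10.74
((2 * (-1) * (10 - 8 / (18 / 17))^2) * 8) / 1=-7744 / 81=-95.60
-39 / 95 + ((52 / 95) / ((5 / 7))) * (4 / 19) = -2249 / 9025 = -0.25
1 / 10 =0.10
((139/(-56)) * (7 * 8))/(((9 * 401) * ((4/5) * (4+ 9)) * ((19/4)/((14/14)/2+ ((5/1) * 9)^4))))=-5699869445/1782846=-3197.06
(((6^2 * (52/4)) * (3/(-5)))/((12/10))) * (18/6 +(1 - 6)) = 468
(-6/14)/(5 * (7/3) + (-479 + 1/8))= 72/78491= 0.00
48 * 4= 192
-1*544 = -544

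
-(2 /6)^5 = -1 /243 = -0.00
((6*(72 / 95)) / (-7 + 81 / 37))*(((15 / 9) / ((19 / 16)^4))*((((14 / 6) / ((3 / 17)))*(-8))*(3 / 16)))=3462660096 / 220372811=15.71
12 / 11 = 1.09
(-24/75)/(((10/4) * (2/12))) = -96/125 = -0.77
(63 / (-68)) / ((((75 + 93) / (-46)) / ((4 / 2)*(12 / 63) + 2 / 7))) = 23 / 136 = 0.17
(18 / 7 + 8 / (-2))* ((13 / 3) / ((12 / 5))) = -325 / 126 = -2.58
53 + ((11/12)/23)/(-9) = 131641/2484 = 53.00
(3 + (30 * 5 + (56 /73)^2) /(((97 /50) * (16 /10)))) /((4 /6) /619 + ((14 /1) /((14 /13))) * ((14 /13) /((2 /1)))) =98897976021 /13440771826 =7.36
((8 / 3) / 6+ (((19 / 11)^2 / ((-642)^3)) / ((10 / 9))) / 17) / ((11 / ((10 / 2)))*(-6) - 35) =-806372303237 / 87451076403504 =-0.01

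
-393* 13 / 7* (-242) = 1236378 / 7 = 176625.43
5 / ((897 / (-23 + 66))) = 215 / 897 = 0.24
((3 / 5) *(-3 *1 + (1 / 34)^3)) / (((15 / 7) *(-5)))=825377 / 4913000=0.17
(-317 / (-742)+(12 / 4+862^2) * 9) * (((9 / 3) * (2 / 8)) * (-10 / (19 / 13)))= -967603295685 / 28196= -34317041.27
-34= -34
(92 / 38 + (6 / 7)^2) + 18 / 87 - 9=-152203 / 26999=-5.64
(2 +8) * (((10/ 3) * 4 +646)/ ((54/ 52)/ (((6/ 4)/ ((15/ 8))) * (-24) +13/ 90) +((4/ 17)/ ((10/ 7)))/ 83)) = -622244086100/ 4955817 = -125558.33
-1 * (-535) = 535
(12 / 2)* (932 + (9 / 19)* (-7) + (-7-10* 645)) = -630228 / 19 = -33169.89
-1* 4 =-4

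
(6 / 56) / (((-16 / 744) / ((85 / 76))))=-23715 / 4256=-5.57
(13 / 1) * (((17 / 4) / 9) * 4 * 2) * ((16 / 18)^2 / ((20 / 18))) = 14144 / 405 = 34.92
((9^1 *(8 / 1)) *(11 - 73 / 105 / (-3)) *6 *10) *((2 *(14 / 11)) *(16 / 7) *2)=43474944 / 77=564609.66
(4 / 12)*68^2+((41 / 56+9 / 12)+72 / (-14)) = 258329 / 168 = 1537.67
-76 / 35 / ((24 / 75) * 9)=-95 / 126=-0.75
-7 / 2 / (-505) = 7 / 1010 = 0.01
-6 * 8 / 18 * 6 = -16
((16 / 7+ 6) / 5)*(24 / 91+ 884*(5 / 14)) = 1667732 / 3185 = 523.62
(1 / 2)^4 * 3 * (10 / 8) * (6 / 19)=0.07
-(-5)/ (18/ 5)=25/ 18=1.39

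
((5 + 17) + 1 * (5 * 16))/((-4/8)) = -204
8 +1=9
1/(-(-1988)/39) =39/1988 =0.02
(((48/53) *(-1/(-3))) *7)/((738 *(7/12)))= 32/6519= 0.00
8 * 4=32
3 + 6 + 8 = 17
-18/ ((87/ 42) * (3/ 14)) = -1176/ 29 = -40.55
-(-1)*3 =3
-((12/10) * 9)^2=-116.64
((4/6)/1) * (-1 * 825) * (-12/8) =825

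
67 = 67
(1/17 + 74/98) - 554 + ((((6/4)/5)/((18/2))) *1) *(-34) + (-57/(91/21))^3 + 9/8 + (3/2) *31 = -611097324641/219612120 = -2782.62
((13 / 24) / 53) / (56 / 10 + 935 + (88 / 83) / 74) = 199615 / 18371665176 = 0.00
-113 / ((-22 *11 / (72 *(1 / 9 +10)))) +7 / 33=123473 / 363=340.15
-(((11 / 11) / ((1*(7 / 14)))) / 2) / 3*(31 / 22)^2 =-961 / 1452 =-0.66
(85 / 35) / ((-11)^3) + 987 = 9195862 / 9317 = 987.00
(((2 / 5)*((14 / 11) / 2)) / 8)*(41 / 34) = 287 / 7480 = 0.04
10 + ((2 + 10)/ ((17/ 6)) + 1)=259/ 17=15.24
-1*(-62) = 62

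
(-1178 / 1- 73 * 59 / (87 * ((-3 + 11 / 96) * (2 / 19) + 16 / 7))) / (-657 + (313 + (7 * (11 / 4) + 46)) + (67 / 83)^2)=12163689111592 / 2811940606423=4.33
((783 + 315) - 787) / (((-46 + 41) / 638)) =-198418 / 5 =-39683.60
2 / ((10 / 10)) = 2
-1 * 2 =-2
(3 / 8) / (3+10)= 3 / 104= 0.03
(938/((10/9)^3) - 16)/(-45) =-333901/22500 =-14.84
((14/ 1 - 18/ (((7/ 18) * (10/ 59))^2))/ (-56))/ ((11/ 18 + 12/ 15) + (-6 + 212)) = 11380833/ 32013905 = 0.36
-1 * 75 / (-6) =25 / 2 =12.50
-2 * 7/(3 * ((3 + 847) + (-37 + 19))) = -7/1248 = -0.01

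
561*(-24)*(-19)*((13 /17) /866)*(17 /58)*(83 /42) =11501061 /87899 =130.84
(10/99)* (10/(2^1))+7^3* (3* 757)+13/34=778953.89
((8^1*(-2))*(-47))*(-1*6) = -4512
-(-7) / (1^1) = 7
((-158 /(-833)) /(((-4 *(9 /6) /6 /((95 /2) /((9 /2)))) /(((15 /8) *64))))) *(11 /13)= -6604400 /32487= -203.29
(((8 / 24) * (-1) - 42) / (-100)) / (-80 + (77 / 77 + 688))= 127 / 182700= 0.00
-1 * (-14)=14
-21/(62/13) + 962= 59371/62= 957.60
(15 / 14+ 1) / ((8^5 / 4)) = 29 / 114688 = 0.00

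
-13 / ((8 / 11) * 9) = -143 / 72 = -1.99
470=470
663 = 663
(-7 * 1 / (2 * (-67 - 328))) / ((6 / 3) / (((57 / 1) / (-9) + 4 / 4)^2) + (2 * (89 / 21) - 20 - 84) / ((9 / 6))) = -28224 / 202622755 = -0.00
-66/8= -33/4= -8.25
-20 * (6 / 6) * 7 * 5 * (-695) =486500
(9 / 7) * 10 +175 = 1315 / 7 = 187.86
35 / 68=0.51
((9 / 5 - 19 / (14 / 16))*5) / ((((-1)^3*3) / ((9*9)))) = 18819 / 7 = 2688.43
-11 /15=-0.73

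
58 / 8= 29 / 4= 7.25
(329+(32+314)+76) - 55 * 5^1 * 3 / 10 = 1337 / 2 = 668.50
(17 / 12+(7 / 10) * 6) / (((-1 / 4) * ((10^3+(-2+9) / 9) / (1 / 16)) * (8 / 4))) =-1011 / 1441120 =-0.00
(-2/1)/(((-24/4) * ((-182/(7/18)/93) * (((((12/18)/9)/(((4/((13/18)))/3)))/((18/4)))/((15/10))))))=-7533/676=-11.14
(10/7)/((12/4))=10/21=0.48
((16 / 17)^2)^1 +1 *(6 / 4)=1379 / 578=2.39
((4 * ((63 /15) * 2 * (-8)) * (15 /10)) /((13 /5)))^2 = 4064256 /169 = 24048.85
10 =10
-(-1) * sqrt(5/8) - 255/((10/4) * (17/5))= -30 +sqrt(10)/4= -29.21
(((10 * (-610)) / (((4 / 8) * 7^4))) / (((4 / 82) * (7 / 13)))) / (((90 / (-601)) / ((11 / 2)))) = 1074717215 / 151263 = 7104.96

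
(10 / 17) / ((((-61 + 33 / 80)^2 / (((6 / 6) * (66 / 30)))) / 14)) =1971200 / 399387953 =0.00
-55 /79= -0.70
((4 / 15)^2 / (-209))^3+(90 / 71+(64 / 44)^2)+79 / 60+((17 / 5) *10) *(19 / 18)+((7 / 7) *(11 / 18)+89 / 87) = 42.22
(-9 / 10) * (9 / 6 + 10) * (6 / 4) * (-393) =6101.32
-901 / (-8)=901 / 8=112.62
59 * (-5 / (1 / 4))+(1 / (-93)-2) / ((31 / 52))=-3411664 / 2883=-1183.37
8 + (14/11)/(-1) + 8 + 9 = 261/11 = 23.73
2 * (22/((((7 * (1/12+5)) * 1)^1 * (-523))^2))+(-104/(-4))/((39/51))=1695657153730/49872269041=34.00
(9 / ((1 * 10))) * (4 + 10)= 63 / 5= 12.60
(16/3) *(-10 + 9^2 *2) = 2432/3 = 810.67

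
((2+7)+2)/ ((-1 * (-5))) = 11/ 5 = 2.20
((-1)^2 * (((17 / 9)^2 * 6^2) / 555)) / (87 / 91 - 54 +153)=26299 / 11358630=0.00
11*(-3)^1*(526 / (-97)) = 17358 / 97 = 178.95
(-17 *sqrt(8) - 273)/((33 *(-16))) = 17 *sqrt(2)/264 +91/176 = 0.61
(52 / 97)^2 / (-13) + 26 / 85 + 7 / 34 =0.49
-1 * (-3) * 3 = 9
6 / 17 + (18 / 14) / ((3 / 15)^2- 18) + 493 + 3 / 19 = 500934097 / 1015189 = 493.44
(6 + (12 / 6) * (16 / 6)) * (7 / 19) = 238 / 57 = 4.18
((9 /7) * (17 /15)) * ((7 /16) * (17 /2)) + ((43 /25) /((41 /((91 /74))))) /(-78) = 19726177 /3640800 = 5.42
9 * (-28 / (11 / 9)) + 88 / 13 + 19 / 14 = -396507 / 2002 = -198.06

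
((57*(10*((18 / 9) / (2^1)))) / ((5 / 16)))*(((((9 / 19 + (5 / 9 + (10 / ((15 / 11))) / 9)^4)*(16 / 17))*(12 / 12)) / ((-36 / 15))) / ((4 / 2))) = -12925448960 / 9034497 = -1430.68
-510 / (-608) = 255 / 304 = 0.84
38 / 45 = 0.84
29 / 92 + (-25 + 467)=40693 / 92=442.32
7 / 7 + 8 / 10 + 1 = 14 / 5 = 2.80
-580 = -580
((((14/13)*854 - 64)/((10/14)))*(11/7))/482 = 61182/15665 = 3.91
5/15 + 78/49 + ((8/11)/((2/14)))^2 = 495235/17787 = 27.84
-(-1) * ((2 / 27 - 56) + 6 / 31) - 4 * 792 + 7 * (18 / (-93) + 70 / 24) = -10729237 / 3348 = -3204.67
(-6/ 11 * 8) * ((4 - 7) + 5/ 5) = 8.73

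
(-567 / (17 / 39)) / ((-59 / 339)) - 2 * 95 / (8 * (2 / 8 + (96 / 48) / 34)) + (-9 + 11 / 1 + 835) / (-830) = 129298529929 / 17482290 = 7395.97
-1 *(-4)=4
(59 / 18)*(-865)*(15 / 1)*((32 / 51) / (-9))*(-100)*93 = -12656680000 / 459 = -27574466.23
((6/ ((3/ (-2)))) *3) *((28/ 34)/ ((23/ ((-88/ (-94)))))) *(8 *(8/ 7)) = -67584/ 18377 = -3.68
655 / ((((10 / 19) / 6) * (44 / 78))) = 291213 / 22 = 13236.95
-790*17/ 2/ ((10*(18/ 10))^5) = -0.00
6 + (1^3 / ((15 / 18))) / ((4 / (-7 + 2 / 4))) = 81 / 20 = 4.05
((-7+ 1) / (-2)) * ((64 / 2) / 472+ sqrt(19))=12 / 59+ 3 * sqrt(19)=13.28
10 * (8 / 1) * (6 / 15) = 32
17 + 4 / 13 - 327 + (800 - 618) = -1660 / 13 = -127.69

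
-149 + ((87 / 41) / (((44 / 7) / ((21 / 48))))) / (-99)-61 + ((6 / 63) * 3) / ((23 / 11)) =-209.86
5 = 5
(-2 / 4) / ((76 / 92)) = -23 / 38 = -0.61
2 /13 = 0.15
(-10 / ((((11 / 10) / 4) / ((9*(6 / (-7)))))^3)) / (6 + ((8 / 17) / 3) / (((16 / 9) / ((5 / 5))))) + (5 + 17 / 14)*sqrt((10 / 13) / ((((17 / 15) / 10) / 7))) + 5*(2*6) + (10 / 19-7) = 435*sqrt(23205) / 1547 + 7244225003403 / 199504921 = 36353.84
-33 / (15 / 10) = -22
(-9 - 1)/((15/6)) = -4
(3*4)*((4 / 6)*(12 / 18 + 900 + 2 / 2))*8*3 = 173120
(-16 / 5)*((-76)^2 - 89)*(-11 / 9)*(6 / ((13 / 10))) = 4003648 / 39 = 102657.64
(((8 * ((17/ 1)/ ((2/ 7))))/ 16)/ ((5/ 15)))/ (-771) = -119/ 1028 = -0.12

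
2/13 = 0.15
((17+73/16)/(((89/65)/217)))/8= 4866225/11392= 427.16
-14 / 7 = -2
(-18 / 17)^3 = -1.19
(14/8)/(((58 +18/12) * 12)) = 1/408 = 0.00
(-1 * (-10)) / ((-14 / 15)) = -75 / 7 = -10.71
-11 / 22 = -1 / 2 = -0.50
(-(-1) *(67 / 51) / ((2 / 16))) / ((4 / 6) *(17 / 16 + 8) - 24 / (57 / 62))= -0.52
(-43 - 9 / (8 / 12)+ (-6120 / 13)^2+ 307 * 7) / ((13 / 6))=226848195 / 2197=103253.62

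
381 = 381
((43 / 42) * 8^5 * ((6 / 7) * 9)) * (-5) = -63406080 / 49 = -1294001.63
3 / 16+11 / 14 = 109 / 112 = 0.97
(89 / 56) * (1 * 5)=445 / 56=7.95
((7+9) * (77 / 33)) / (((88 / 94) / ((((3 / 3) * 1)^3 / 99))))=1316 / 3267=0.40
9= 9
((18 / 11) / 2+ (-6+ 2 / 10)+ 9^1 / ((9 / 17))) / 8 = 661 / 440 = 1.50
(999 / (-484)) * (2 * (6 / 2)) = -2997 / 242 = -12.38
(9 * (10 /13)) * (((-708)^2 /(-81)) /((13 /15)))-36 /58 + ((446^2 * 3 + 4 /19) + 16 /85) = 4332048965434 /7915115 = 547313.46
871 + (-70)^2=5771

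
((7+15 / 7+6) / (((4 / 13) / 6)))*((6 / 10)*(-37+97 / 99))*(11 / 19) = -2456974 / 665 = -3694.70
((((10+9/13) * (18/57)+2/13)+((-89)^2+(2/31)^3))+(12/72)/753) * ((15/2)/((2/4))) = 1317260977109435/11081715762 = 118867.96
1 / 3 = 0.33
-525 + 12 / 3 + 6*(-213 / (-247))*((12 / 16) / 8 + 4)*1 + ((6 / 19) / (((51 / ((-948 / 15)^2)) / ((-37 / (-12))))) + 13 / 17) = -422.80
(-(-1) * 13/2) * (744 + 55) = 10387/2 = 5193.50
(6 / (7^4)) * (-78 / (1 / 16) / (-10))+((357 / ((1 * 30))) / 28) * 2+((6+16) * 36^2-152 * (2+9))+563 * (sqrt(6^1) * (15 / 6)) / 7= 27333.68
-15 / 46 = -0.33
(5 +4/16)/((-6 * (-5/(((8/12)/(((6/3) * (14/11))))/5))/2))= 0.02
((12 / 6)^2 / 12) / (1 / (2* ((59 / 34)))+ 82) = 59 / 14565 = 0.00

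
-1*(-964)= 964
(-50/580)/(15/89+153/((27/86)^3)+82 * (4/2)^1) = -194643/11533961026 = -0.00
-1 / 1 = -1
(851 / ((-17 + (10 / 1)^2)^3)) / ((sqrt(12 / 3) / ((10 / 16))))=0.00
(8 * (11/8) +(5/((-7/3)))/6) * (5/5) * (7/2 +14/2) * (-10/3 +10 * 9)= 9685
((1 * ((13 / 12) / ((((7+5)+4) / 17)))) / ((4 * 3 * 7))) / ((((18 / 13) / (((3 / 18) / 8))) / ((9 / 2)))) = 2873 / 3096576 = 0.00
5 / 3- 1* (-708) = 2129 / 3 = 709.67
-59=-59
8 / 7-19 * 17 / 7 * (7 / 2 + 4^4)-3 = -167663 / 14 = -11975.93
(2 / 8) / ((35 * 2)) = 1 / 280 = 0.00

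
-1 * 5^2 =-25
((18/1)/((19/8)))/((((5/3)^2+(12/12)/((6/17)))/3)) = 7776/1919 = 4.05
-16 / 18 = -8 / 9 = -0.89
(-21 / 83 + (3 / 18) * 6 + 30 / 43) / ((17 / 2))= 10312 / 60673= 0.17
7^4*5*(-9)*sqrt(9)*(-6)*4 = 7779240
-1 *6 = -6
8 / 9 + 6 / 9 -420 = -3766 / 9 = -418.44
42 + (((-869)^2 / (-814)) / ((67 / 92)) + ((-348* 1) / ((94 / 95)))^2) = 670618285048 / 5476111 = 122462.51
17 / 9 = 1.89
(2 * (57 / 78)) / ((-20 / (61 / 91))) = -1159 / 23660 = -0.05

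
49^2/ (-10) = -2401/ 10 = -240.10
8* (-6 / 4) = -12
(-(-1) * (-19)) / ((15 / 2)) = -38 / 15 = -2.53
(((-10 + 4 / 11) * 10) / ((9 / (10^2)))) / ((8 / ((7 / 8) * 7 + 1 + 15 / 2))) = -86125 / 44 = -1957.39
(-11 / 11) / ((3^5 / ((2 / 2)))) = -1 / 243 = -0.00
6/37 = 0.16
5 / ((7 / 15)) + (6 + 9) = 25.71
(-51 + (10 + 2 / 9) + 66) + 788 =7319 / 9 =813.22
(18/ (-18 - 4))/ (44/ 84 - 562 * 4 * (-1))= -189/ 519409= -0.00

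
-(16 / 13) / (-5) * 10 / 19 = 32 / 247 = 0.13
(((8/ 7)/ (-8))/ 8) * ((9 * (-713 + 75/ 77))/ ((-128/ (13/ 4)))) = -3207321/ 1103872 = -2.91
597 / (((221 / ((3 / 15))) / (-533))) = -24477 / 85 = -287.96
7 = 7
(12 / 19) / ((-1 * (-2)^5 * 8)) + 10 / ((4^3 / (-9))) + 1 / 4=-1403 / 1216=-1.15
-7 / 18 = -0.39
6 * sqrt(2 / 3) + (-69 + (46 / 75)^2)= -386009 / 5625 + 2 * sqrt(6)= -63.72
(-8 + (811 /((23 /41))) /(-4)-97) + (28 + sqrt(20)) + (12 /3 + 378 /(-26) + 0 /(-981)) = -536959 /1196 + 2 * sqrt(5) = -444.49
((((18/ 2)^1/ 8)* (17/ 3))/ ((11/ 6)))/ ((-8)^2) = 153/ 2816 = 0.05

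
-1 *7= -7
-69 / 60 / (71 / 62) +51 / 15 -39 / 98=2.00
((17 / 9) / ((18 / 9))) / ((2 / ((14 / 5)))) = 119 / 90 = 1.32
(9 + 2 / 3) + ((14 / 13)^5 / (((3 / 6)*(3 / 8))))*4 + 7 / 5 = 233738318 / 5569395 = 41.97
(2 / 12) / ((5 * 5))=0.01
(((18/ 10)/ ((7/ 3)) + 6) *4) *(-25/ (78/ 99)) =-78210/ 91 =-859.45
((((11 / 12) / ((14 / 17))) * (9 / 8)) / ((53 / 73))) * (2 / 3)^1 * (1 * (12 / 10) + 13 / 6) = 1378751 / 356160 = 3.87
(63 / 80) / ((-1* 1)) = -63 / 80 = -0.79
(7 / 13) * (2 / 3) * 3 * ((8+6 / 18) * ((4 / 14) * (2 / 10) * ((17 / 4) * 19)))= 1615 / 39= 41.41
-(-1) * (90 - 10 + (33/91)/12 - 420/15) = 18939/364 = 52.03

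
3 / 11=0.27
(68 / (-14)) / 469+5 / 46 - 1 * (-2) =316887 / 151018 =2.10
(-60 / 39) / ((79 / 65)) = -100 / 79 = -1.27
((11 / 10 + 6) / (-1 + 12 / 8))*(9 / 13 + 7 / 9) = 12212 / 585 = 20.88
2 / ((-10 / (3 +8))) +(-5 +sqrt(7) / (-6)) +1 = -31 / 5 - sqrt(7) / 6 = -6.64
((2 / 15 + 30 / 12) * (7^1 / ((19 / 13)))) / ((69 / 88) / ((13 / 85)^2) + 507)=53457404 / 2291009265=0.02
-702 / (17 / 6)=-4212 / 17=-247.76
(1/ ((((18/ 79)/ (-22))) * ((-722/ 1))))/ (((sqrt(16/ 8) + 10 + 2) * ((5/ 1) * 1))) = 869/ 384465 - 869 * sqrt(2)/ 4613580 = 0.00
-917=-917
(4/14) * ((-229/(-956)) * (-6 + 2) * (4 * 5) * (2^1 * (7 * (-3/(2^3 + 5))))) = 54960/3107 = 17.69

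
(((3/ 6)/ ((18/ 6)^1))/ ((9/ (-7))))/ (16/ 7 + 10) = -49/ 4644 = -0.01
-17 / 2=-8.50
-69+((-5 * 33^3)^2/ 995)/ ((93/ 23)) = 49505846484/ 6169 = 8024938.64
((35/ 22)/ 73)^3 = 42875/ 4142253016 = 0.00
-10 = -10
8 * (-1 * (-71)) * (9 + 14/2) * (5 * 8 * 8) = 2908160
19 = 19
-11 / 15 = -0.73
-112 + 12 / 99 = -3692 / 33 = -111.88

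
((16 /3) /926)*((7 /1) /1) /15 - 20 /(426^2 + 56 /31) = 75531943 /29303448255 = 0.00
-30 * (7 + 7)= -420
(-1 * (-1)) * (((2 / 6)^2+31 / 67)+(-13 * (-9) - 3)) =69088 / 603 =114.57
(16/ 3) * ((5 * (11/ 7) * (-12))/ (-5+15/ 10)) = 7040/ 49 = 143.67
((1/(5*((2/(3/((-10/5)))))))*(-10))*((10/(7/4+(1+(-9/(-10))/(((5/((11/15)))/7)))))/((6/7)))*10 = 87500/1837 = 47.63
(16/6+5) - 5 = 2.67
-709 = -709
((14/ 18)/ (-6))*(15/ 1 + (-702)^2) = -1149911/ 18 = -63883.94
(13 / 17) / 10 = 13 / 170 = 0.08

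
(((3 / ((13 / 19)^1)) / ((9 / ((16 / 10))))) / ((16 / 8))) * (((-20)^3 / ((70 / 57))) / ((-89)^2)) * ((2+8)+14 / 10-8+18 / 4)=-1825216 / 720811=-2.53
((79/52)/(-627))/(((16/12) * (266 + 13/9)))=-711/104637104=-0.00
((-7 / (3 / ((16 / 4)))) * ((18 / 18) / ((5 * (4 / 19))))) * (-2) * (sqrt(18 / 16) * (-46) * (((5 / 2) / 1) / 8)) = -270.38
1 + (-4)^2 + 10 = 27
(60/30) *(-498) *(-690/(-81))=-76360/9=-8484.44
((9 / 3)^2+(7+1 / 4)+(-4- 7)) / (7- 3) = 21 / 16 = 1.31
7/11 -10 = -103/11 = -9.36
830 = 830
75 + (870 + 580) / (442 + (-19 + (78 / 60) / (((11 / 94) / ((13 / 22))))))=40737475 / 519773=78.38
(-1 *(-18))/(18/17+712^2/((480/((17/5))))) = 11475/2289844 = 0.01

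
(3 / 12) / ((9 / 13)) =13 / 36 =0.36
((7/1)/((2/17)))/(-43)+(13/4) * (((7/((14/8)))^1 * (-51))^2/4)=2907799/86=33811.62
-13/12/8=-13/96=-0.14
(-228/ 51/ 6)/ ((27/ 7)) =-266/ 1377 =-0.19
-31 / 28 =-1.11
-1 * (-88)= 88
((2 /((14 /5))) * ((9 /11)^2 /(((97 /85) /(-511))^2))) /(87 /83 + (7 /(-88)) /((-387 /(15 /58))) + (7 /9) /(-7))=2734177512718800 /26725201283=102307.09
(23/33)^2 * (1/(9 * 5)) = 529/49005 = 0.01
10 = 10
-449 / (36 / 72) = -898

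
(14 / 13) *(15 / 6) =35 / 13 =2.69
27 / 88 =0.31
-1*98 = -98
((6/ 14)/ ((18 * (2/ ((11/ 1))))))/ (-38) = -0.00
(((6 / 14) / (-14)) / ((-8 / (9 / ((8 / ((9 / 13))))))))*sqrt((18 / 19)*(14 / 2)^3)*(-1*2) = -729*sqrt(266) / 110656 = -0.11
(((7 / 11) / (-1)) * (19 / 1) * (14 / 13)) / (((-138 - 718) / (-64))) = -14896 / 15301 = -0.97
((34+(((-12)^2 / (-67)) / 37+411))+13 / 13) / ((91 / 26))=2210980 / 17353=127.41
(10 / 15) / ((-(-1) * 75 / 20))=8 / 45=0.18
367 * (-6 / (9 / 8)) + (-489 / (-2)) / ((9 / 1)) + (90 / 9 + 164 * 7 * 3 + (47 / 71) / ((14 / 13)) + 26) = 2311718 / 1491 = 1550.45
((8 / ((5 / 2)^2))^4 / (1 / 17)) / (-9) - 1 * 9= -49466417 / 3515625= -14.07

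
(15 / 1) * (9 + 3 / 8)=1125 / 8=140.62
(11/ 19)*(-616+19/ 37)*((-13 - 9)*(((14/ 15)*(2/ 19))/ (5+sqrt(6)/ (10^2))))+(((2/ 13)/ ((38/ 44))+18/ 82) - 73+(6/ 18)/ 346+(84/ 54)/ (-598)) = 5190382470752318987/ 63735613281318654 - 514366160*sqrt(6)/ 1669584929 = 80.68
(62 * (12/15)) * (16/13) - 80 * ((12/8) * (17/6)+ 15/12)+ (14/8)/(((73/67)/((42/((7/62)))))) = 1036969/4745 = 218.54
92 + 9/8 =93.12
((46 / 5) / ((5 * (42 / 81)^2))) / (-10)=-0.68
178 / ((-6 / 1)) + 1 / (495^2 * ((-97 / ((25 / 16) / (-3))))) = -1353792527 / 45633456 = -29.67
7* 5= 35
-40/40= -1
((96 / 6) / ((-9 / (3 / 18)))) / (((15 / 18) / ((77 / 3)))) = -1232 / 135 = -9.13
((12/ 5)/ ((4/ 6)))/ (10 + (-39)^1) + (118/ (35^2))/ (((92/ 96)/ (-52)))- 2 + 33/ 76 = -429510461/ 62097700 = -6.92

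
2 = 2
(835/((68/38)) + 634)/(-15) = -37421/510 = -73.37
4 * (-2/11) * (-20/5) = 32/11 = 2.91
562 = 562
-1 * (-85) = 85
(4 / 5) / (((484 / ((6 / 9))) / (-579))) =-386 / 605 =-0.64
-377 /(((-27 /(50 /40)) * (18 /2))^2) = -9425 /944784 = -0.01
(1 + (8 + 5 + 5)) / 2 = 9.50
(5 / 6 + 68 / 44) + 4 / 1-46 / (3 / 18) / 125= 34409 / 8250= 4.17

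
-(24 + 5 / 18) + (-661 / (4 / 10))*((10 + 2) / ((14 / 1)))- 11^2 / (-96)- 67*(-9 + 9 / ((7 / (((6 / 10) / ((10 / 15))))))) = -9212863 / 10080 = -913.97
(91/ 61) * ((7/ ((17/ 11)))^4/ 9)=3198926731/ 45853029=69.76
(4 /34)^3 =8 /4913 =0.00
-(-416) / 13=32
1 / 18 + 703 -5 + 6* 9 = 13537 / 18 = 752.06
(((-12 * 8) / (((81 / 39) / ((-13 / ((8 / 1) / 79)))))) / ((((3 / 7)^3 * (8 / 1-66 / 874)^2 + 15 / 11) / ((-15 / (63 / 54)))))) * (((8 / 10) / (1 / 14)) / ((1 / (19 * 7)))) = -40941626718664672 / 2272134549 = -18019015.09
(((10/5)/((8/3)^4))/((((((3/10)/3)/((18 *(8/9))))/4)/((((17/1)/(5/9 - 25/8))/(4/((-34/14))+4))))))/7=-210681/20720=-10.17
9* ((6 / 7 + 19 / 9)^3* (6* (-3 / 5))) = -13078406 / 15435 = -847.32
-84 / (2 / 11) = -462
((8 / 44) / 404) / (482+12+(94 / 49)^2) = 2401 / 2655134460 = 0.00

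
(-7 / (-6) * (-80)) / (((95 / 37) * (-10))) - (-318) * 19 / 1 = 1723006 / 285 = 6045.64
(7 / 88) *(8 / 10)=7 / 110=0.06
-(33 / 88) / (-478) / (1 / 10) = 15 / 1912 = 0.01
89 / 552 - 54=-29719 / 552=-53.84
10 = 10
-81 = -81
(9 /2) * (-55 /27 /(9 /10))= -10.19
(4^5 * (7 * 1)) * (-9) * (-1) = 64512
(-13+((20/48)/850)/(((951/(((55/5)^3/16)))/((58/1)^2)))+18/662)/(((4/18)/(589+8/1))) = -19672114297683/570802880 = -34463.94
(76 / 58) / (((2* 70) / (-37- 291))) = -3116 / 1015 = -3.07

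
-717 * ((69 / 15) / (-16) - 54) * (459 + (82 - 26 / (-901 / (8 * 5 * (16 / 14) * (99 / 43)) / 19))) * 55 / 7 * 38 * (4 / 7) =2457489661793133 / 618086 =3975967198.40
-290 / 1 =-290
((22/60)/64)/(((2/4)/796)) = 2189/240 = 9.12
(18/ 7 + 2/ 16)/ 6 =151/ 336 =0.45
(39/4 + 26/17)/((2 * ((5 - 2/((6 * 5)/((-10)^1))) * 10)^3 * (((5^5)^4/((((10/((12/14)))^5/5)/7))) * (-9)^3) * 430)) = -0.00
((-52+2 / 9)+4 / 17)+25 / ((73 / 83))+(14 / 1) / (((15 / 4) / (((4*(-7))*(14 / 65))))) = -165643271 / 3629925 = -45.63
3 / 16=0.19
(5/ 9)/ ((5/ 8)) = 8/ 9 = 0.89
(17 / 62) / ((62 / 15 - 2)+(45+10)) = 0.00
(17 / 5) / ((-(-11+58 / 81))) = 81 / 245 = 0.33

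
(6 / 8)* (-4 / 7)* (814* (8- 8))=0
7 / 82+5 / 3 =431 / 246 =1.75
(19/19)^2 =1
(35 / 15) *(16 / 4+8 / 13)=140 / 13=10.77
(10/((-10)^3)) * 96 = -24/25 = -0.96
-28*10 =-280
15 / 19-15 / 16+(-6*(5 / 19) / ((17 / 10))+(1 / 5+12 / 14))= -3559 / 180880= -0.02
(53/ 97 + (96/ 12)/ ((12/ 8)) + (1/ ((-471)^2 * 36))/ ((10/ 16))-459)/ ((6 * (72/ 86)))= -4716806078617/ 52290142110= -90.20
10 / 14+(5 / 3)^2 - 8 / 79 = 16876 / 4977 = 3.39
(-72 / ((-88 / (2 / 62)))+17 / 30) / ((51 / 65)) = 78871 / 104346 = 0.76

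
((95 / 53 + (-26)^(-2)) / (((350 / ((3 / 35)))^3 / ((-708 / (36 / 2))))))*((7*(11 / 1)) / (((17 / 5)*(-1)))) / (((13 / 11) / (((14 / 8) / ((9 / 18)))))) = 4129604523 / 59409653712500000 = 0.00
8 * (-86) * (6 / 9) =-1376 / 3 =-458.67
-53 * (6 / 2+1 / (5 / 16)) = -1643 / 5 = -328.60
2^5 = 32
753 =753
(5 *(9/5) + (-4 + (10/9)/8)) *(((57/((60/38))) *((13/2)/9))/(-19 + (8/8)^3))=-173641/23328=-7.44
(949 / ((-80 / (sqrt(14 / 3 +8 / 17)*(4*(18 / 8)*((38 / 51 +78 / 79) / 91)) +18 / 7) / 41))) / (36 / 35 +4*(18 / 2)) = -38909 / 1152-5222785*sqrt(13362) / 118355904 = -38.88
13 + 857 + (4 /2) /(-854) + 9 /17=6319156 /7259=870.53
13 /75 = 0.17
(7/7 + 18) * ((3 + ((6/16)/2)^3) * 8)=457.00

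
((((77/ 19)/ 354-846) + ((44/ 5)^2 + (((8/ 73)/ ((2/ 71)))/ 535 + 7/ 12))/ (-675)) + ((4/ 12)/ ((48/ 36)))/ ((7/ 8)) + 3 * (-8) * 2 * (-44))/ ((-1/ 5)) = -15715612174592651/ 2482363138500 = -6330.91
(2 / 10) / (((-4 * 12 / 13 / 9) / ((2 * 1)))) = -39 / 40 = -0.98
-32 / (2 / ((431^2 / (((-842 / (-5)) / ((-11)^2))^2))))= -271972680100 / 177241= -1534479.49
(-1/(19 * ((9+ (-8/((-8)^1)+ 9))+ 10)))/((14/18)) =-9/3857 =-0.00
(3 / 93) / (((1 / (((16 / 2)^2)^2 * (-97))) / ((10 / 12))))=-993280 / 93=-10680.43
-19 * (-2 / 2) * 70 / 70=19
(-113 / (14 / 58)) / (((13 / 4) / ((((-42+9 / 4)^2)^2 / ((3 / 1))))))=-698141868399 / 5824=-119873260.37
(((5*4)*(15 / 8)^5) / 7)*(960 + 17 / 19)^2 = 1265566967296875 / 20701184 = 61135004.03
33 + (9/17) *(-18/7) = 3765/119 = 31.64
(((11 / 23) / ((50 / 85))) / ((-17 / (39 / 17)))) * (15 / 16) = -0.10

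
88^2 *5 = 38720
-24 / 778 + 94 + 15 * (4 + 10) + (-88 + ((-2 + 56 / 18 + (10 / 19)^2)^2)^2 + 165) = 16674403747383102197 / 43345942116568389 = 384.68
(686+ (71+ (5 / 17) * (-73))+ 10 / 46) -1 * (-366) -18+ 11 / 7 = 2970516 / 2737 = 1085.32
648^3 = 272097792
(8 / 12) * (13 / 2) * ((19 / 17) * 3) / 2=247 / 34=7.26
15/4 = 3.75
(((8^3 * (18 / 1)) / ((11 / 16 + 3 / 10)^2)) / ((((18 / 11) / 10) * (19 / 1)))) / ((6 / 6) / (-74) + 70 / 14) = 26673152000 / 43755651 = 609.59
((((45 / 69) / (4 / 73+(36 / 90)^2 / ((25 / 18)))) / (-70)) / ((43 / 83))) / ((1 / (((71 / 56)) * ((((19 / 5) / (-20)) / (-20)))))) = -122603865 / 96221060096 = -0.00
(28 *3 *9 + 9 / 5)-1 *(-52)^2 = -9731 / 5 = -1946.20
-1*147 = -147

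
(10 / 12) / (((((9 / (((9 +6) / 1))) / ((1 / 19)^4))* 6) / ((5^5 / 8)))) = 78125 / 112597344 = 0.00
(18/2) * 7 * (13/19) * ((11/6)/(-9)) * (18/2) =-3003/38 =-79.03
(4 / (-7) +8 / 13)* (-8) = -32 / 91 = -0.35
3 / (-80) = -3 / 80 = -0.04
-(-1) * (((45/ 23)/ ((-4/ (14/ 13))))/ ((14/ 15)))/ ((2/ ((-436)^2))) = -53643.31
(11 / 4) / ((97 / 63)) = 693 / 388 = 1.79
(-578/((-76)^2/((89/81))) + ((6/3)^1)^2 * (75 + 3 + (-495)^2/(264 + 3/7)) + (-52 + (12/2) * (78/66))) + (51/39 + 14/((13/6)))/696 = 1189164422522893/299275669836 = 3973.48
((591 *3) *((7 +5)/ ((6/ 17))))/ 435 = 20094/ 145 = 138.58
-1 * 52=-52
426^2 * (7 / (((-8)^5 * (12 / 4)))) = -105861 / 8192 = -12.92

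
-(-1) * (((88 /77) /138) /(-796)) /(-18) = 1 /1730106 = 0.00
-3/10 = -0.30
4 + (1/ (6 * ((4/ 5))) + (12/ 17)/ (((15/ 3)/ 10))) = 5.62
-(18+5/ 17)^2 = -334.67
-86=-86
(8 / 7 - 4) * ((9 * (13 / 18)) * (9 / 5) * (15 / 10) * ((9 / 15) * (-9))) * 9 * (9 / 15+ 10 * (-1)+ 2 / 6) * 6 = -23199696 / 175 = -132569.69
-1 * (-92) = 92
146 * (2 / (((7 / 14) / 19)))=11096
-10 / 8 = -5 / 4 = -1.25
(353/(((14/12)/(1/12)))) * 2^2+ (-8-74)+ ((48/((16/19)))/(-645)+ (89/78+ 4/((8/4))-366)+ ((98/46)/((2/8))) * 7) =-767974147/2699970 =-284.44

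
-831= -831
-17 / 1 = -17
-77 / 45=-1.71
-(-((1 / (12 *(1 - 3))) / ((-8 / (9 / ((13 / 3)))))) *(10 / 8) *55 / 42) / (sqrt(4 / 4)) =825 / 46592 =0.02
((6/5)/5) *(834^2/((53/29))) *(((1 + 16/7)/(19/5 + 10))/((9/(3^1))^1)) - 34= 13384346/1855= 7215.28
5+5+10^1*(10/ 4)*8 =210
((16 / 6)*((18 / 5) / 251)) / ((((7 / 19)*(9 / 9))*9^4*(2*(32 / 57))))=361 / 25617060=0.00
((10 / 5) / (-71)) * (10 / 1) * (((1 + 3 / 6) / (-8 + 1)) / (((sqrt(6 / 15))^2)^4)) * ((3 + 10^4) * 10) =66984375 / 284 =235860.48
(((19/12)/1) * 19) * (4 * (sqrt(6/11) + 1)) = 361 * sqrt(66)/33 + 361/3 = 209.21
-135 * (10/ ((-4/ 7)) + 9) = 1147.50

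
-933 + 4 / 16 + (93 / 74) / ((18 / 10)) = -413831 / 444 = -932.05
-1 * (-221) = 221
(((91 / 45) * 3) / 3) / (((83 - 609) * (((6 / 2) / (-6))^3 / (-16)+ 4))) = -5824 / 6071355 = -0.00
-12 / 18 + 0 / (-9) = -2 / 3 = -0.67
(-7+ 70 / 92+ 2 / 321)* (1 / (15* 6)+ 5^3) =-779.18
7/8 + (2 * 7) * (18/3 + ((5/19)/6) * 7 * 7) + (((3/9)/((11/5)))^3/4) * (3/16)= 1674602687/14566464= 114.96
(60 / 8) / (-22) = -15 / 44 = -0.34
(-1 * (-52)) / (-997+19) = -26 / 489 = -0.05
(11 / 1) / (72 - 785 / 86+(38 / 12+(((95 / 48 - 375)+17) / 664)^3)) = 15314015804719104 / 91723461009526037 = 0.17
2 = 2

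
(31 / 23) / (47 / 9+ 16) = 279 / 4393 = 0.06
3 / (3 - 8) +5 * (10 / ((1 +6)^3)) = -779 / 1715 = -0.45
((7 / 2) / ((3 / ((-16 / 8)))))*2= -14 / 3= -4.67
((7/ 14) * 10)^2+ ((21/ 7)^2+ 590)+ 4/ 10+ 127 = 3757/ 5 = 751.40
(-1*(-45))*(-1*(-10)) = 450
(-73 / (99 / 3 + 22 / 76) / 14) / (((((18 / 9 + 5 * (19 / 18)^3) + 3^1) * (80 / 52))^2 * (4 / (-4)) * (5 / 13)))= 0.00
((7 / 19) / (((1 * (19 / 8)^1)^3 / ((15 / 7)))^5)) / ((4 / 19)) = 6679533138739200000 / 36449885998729390715899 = 0.00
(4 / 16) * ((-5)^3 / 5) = -6.25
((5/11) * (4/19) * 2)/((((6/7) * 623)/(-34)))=-680/55803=-0.01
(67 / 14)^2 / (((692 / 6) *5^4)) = 13467 / 42385000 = 0.00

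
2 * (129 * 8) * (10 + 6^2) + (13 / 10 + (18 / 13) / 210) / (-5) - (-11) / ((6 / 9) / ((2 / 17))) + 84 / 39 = 7344214937 / 77350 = 94947.83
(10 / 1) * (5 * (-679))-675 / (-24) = -271375 / 8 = -33921.88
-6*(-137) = 822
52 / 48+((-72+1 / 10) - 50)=-7249 / 60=-120.82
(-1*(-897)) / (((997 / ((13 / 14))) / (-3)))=-34983 / 13958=-2.51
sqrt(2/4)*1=sqrt(2)/2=0.71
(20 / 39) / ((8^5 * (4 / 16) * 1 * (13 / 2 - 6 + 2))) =1 / 39936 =0.00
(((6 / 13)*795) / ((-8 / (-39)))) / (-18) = -795 / 8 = -99.38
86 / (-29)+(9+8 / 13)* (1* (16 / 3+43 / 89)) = 5331119 / 100659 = 52.96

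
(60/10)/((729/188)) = 376/243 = 1.55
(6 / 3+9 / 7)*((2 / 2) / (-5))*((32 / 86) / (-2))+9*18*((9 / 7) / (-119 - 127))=-44701 / 61705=-0.72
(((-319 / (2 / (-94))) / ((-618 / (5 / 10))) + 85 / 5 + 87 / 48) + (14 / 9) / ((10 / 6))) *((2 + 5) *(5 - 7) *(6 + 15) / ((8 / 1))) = -279.87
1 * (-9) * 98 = -882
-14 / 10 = -1.40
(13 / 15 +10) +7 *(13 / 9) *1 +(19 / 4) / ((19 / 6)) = 2023 / 90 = 22.48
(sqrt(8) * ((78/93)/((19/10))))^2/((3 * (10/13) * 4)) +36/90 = 2960326/5203815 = 0.57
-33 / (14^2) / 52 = -33 / 10192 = -0.00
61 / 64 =0.95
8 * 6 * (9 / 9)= 48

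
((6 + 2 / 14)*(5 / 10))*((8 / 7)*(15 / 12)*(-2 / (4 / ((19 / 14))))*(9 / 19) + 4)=14921 / 1372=10.88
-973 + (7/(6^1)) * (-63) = -2093/2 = -1046.50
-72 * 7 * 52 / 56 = -468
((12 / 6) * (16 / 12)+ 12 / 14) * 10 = 740 / 21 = 35.24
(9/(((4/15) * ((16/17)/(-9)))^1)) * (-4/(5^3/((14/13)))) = 28917/2600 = 11.12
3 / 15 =1 / 5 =0.20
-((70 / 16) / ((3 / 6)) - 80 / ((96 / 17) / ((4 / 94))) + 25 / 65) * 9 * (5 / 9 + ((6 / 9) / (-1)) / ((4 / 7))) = 688105 / 14664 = 46.92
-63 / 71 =-0.89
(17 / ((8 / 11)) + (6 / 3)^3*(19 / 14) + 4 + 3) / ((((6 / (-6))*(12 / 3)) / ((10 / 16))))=-11545 / 1792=-6.44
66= 66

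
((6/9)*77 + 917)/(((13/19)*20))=11039/156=70.76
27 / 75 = 9 / 25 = 0.36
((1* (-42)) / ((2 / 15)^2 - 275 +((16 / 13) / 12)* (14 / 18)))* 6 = 2211300 / 2412269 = 0.92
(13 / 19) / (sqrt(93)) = 13 * sqrt(93) / 1767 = 0.07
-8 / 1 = -8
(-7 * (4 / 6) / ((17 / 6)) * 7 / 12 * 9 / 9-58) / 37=-3007 / 1887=-1.59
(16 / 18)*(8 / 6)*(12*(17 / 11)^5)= 181741696 / 1449459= 125.39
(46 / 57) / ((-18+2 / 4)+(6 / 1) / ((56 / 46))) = -161 / 2508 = -0.06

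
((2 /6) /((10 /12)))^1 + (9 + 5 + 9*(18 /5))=234 /5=46.80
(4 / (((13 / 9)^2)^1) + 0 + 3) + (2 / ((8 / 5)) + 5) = 11.17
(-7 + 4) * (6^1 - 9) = 9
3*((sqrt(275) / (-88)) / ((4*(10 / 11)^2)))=-0.17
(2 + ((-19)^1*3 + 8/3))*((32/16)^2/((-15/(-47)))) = -29516/45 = -655.91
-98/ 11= -8.91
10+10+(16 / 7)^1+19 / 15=2473 / 105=23.55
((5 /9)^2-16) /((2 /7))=-8897 /162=-54.92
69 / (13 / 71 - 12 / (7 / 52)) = -34293 / 44213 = -0.78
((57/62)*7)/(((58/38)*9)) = 2527/5394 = 0.47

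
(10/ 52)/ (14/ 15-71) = -75/ 27326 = -0.00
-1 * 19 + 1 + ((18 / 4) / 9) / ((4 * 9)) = -1295 / 72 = -17.99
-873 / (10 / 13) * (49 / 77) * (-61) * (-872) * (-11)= 2112866028 / 5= 422573205.60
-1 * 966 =-966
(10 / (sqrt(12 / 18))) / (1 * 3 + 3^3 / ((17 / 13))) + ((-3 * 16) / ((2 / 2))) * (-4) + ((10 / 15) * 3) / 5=85 * sqrt(6) / 402 + 962 / 5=192.92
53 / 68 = 0.78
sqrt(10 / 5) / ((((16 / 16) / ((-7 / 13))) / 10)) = -70 * sqrt(2) / 13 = -7.61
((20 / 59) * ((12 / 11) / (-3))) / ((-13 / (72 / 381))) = 1920 / 1071499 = 0.00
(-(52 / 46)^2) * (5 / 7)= -3380 / 3703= -0.91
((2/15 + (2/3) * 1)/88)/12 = 0.00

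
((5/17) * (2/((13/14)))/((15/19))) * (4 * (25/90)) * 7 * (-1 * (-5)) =186200/5967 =31.20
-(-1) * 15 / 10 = 3 / 2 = 1.50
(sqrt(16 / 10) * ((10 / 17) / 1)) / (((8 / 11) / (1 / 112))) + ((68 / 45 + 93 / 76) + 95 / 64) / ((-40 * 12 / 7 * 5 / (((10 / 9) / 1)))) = -1616111 / 118195200 + 11 * sqrt(10) / 3808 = -0.00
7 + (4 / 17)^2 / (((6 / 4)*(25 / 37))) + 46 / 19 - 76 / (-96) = 33826793 / 3294600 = 10.27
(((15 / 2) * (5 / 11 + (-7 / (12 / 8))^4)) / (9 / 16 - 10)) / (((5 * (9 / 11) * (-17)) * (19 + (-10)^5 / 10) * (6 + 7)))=-260296 / 6225958161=-0.00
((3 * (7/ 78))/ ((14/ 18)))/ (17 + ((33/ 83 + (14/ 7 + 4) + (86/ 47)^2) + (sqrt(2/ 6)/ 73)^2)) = 26380516401/ 2038305636874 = 0.01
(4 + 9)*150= 1950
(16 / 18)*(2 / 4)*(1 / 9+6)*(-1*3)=-220 / 27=-8.15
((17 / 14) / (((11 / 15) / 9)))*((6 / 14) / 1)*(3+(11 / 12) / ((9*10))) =165801 / 8624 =19.23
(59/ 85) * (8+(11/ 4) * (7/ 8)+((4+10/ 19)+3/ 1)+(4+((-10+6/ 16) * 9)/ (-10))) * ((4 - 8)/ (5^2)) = -3.40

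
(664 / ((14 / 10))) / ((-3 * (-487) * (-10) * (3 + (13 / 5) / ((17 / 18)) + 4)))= -28220 / 8478183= -0.00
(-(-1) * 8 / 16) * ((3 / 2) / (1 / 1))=3 / 4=0.75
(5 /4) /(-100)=-1 /80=-0.01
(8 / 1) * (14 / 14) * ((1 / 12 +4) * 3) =98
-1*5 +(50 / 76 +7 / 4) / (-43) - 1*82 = -284499 / 3268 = -87.06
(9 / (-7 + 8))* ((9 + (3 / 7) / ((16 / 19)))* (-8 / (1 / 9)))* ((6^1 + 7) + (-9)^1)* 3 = -517590 / 7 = -73941.43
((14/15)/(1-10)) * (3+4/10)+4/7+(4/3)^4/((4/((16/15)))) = 45146/42525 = 1.06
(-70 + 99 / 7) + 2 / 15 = -5851 / 105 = -55.72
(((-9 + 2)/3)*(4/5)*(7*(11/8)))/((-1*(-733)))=-539/21990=-0.02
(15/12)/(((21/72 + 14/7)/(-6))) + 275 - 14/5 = 14791/55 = 268.93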